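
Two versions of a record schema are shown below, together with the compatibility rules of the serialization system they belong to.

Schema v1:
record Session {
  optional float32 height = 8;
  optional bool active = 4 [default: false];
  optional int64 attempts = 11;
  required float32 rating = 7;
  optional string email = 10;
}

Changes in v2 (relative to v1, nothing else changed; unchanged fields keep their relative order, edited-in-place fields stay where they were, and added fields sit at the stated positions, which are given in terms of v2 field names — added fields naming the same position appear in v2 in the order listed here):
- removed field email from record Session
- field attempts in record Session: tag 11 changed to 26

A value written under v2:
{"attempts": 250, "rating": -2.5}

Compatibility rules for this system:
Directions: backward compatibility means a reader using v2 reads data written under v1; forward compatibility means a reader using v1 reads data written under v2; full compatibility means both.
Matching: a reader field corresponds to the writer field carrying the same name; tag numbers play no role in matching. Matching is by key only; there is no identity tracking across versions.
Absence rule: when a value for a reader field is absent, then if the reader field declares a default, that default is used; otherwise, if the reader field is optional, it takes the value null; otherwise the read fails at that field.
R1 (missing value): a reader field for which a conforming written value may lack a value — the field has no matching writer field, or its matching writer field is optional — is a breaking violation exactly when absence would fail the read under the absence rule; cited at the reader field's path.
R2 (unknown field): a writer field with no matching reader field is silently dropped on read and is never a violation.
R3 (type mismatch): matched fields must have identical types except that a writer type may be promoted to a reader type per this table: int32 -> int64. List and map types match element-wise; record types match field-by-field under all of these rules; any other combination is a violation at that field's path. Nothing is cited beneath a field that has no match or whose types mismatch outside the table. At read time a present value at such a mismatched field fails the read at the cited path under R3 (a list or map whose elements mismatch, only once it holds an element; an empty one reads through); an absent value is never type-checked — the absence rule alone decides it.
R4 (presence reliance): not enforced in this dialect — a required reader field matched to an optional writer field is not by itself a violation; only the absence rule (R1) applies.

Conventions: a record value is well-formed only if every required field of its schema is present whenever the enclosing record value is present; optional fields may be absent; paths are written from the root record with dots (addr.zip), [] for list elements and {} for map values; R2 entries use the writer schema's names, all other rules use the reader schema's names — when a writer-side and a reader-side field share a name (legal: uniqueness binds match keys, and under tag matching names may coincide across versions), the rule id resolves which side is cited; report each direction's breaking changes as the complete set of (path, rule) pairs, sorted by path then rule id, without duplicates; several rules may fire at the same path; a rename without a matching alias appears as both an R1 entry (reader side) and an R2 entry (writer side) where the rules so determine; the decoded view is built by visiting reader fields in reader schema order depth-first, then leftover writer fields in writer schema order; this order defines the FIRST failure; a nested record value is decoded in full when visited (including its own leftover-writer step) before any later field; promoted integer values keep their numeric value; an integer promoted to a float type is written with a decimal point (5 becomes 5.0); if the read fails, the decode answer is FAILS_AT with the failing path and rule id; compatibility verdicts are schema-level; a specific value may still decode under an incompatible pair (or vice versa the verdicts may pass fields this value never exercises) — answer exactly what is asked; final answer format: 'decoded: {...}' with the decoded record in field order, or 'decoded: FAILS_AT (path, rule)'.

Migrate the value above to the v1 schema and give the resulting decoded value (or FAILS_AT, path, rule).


decoded: {"height": null, "active": false, "attempts": 250, "rating": -2.5, "email": null}

in Session below, arrows point writer -> reader
decoding the Session value with the v1 reader:
  height := null (missing; optional => null)
  active := false (missing; default applied)
  attempts := 250
  rating := -2.5
  email := null (missing; optional => null)
  => decoded: {"height": null, "active": false, "attempts": 250, "rating": -2.5, "email": null}
ruling out the remaining Session differences:
  removed field email from record Session -> triggers nothing under the printed rules; the Session answer is the same either way
  field attempts in record Session: tag 11 changed to 26 -> triggers nothing under the printed rules; the Session answer is the same either way


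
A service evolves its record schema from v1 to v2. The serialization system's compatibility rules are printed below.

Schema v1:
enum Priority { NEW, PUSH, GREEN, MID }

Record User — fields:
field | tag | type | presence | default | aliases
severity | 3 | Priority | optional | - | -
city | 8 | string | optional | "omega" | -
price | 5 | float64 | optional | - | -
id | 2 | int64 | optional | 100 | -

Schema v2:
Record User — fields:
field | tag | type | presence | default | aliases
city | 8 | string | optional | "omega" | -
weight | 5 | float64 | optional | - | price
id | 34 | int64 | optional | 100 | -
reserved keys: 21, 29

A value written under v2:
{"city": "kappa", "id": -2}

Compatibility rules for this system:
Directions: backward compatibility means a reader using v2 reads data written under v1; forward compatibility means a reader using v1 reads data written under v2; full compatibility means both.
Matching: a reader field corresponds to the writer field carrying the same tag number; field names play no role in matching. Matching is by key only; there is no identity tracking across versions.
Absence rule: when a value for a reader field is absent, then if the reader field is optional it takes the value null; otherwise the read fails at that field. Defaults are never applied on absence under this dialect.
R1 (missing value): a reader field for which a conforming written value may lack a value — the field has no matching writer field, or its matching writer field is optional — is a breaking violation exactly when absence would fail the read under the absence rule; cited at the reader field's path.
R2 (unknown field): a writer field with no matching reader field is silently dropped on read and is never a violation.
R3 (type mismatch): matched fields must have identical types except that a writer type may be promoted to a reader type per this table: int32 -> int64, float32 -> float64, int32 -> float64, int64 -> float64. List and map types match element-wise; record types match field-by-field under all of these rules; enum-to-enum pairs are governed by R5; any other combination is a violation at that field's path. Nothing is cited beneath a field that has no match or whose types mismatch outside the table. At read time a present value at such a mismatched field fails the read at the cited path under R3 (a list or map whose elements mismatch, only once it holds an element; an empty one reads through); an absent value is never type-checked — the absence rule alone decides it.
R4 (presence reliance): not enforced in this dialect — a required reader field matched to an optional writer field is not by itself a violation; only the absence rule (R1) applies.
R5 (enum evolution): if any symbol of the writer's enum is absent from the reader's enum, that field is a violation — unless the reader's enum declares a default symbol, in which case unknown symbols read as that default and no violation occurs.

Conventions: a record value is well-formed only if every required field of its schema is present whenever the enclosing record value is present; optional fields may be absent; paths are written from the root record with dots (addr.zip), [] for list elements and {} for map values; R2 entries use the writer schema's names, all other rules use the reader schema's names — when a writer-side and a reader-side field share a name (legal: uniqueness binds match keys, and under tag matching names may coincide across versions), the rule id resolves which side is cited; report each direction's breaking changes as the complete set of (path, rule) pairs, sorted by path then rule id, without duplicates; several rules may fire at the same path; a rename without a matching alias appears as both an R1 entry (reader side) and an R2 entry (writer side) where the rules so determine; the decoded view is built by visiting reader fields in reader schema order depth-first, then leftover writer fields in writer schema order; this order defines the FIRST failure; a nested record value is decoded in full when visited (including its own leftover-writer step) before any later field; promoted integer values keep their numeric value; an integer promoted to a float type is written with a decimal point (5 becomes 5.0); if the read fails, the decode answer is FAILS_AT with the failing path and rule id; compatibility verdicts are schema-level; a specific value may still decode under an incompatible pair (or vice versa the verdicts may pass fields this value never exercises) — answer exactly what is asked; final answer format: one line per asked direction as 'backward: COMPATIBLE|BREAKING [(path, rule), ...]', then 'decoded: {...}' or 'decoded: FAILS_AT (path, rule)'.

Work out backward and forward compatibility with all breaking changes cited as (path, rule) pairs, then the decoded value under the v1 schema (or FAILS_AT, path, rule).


backward: COMPATIBLE []; forward: COMPATIBLE []; decoded: {"severity": null, "city": "kappa", "price": null, "id": null}

in User below, arrows point writer -> reader
backward on User — v2 reading data written by v1:
  city: string -> string, writer optional; from city
  weight: float64 -> float64, writer optional; from price
  id has no writer counterpart
  writer field severity has no reader counterpart
  writer field id has no reader counterpart
  => backward: COMPATIBLE
forward on User — v1 reading data written by v2:
  severity has no writer counterpart
  city: string -> string, writer optional; from city
  price: float64 -> float64, writer optional; from weight
  id has no writer counterpart
  writer field id has no reader counterpart
  => forward: COMPATIBLE
decode (reader v1):
  severity := null (absent, optional -> null)
  city := "kappa"
  price := null (absent, optional -> null)
  id := null (absent, optional -> null)
  writer id: unknown -> dropped
  => decoded: {"severity": null, "city": "kappa", "price": null, "id": null}


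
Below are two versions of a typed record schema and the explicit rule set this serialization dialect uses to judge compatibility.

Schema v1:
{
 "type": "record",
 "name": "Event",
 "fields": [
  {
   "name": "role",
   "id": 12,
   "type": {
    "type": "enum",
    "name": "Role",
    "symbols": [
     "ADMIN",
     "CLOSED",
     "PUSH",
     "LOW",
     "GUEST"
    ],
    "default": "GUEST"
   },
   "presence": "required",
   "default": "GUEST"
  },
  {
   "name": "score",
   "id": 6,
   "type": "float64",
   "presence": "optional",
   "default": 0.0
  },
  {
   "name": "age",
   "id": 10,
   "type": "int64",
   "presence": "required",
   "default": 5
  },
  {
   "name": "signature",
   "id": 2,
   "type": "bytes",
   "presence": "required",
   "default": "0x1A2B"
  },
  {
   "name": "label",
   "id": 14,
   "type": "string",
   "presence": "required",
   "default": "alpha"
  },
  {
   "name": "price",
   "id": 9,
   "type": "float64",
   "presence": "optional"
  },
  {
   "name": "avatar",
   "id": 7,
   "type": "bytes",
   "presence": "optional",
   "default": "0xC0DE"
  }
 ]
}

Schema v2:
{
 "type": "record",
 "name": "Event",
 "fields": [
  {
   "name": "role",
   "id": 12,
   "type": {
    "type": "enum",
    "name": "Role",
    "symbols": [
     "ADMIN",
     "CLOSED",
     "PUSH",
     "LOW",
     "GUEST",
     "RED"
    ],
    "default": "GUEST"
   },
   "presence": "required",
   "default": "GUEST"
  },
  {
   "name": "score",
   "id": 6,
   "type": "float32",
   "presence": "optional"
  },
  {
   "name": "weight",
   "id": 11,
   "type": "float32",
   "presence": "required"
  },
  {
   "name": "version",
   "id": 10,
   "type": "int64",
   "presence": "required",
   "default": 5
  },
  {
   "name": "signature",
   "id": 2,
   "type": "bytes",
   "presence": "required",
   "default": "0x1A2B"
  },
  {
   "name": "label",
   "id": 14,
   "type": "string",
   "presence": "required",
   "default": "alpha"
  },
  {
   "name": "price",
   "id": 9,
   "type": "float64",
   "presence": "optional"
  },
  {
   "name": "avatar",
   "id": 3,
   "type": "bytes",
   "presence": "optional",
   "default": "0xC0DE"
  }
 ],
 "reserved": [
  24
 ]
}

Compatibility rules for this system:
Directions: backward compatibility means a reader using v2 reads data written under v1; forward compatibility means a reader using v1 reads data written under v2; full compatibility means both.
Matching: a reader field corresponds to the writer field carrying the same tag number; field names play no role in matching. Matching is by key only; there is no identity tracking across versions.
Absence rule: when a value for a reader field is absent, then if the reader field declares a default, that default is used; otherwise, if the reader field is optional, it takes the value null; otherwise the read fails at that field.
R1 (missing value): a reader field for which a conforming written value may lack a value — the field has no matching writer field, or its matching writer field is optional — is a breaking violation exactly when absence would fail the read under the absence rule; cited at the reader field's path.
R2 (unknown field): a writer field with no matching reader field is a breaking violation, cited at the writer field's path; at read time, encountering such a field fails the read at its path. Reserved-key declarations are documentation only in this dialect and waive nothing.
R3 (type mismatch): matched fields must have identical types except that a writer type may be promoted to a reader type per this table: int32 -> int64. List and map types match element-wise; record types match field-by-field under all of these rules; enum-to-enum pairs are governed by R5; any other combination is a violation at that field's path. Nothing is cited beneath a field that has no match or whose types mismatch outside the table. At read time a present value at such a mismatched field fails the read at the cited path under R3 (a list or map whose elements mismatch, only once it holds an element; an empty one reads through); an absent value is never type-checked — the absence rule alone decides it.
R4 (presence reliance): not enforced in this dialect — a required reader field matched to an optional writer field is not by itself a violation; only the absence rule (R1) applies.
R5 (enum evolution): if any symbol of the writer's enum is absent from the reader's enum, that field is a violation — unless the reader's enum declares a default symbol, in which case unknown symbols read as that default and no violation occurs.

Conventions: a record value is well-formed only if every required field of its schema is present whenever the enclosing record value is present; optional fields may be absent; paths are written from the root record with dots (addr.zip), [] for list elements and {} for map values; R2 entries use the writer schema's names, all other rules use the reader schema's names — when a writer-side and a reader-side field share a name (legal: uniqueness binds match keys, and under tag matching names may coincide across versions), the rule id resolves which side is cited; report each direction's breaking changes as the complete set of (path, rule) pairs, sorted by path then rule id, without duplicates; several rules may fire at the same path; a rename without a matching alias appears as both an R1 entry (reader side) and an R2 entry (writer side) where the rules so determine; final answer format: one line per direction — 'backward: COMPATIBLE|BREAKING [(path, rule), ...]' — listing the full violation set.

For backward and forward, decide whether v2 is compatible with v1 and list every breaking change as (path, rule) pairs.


backward: BREAKING [(avatar, R2), (score, R3), (weight, R1)]; forward: BREAKING [(avatar, R2), (score, R3), (weight, R2)]

in Event below, arrows point writer -> reader
backward for Event (reader v2, writer v1):
  role: paired with writer role (Role -> Role; writer required)
  score: paired with writer score (float64 -> float32; writer optional)
  weight: no writer match
  version: paired with writer age (int64 -> int64; writer required)
  signature: paired with writer signature (bytes -> bytes; writer required)
  label: paired with writer label (string -> string; writer required)
  price: paired with writer price (float64 -> float64; writer optional)
  avatar: no writer match
  avatar (writer side), unknown to reader
  breaking: (avatar, R2)
  breaking: (score, R3)
  breaking: (weight, R1)
  => backward verdict for Event: BREAKING, 3 violation(s)
forward for Event (reader v1, writer v2):
  role: paired with writer role (Role -> Role; writer required)
  score: paired with writer score (float32 -> float64; writer optional)
  age: paired with writer version (int64 -> int64; writer required)
  signature: paired with writer signature (bytes -> bytes; writer required)
  label: paired with writer label (string -> string; writer required)
  price: paired with writer price (float64 -> float64; writer optional)
  avatar: no writer match
  weight (writer side), unknown to reader
  avatar (writer side), unknown to reader
  breaking: (avatar, R2)
  breaking: (score, R3)
  breaking: (weight, R2)
  => forward verdict for Event: BREAKING, 3 violation(s)


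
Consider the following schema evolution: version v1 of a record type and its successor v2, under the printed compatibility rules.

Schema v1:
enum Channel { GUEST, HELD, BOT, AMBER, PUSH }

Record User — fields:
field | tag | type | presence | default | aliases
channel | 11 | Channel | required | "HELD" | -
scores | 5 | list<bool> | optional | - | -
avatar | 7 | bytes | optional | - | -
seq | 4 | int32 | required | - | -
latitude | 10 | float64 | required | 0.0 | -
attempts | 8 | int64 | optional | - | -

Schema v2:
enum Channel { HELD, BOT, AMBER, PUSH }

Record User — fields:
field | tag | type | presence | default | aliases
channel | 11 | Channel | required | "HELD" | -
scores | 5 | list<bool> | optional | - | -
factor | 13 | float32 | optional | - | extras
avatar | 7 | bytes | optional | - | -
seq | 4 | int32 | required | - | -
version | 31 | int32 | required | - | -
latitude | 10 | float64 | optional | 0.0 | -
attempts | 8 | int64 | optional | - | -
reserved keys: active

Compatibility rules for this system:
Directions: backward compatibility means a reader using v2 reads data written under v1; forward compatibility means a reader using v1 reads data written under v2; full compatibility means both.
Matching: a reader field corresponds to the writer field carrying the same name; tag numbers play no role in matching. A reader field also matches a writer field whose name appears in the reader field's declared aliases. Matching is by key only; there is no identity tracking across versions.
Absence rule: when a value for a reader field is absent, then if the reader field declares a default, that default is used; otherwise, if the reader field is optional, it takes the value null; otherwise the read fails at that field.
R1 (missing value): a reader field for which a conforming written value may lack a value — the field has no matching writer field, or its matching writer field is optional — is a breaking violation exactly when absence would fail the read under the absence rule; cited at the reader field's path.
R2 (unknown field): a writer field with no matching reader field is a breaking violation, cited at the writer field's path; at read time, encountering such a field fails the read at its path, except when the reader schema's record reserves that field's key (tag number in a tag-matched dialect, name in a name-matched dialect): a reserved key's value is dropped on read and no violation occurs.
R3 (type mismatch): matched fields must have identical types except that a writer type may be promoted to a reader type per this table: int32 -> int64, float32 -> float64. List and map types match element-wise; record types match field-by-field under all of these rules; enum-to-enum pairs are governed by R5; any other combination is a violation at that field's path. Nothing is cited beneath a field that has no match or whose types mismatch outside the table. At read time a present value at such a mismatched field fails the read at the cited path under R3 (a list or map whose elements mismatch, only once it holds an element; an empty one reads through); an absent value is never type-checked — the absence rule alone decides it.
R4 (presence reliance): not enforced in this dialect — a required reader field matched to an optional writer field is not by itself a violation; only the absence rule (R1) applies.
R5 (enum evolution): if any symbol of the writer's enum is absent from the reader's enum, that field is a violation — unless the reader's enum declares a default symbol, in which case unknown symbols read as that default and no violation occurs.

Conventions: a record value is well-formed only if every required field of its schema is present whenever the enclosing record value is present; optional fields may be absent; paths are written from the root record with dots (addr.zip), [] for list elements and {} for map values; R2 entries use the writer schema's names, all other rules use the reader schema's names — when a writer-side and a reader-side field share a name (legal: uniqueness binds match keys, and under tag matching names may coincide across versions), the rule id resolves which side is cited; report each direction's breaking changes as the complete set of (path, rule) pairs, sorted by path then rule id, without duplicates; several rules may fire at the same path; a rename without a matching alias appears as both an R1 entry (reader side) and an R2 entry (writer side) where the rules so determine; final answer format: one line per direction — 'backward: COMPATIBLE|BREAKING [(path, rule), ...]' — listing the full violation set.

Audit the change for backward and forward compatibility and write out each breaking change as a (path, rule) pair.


in User below, arrows point writer -> reader
backward for User (reader v2, writer v1):
  Channel -> Channel, writer required: channel aligns to channel
  list<bool> -> list<bool>, writer optional: scores aligns to scores
  factor has no writer counterpart
  bytes -> bytes, writer optional: avatar aligns to avatar
  int32 -> int32, writer required: seq aligns to seq
  version has no writer counterpart
  float64 -> float64, writer required: latitude aligns to latitude
  int64 -> int64, writer optional: attempts aligns to attempts
  rule R5 violated at channel
  rule R1 violated at version
  => backward: BREAKING (2)
forward for User (reader v1, writer v2):
  Channel -> Channel, writer required: channel aligns to channel
  list<bool> -> list<bool>, writer optional: scores aligns to scores
  bytes -> bytes, writer optional: avatar aligns to avatar
  int32 -> int32, writer required: seq aligns to seq
  float64 -> float64, writer optional: latitude aligns to latitude
  int64 -> int64, writer optional: attempts aligns to attempts
  writer field factor has no reader counterpart
  writer field version has no reader counterpart
  rule R2 violated at factor
  rule R2 violated at version
  => forward: BREAKING (2)

backward: BREAKING [(channel, R5), (version, R1)]; forward: BREAKING [(factor, R2), (version, R2)]


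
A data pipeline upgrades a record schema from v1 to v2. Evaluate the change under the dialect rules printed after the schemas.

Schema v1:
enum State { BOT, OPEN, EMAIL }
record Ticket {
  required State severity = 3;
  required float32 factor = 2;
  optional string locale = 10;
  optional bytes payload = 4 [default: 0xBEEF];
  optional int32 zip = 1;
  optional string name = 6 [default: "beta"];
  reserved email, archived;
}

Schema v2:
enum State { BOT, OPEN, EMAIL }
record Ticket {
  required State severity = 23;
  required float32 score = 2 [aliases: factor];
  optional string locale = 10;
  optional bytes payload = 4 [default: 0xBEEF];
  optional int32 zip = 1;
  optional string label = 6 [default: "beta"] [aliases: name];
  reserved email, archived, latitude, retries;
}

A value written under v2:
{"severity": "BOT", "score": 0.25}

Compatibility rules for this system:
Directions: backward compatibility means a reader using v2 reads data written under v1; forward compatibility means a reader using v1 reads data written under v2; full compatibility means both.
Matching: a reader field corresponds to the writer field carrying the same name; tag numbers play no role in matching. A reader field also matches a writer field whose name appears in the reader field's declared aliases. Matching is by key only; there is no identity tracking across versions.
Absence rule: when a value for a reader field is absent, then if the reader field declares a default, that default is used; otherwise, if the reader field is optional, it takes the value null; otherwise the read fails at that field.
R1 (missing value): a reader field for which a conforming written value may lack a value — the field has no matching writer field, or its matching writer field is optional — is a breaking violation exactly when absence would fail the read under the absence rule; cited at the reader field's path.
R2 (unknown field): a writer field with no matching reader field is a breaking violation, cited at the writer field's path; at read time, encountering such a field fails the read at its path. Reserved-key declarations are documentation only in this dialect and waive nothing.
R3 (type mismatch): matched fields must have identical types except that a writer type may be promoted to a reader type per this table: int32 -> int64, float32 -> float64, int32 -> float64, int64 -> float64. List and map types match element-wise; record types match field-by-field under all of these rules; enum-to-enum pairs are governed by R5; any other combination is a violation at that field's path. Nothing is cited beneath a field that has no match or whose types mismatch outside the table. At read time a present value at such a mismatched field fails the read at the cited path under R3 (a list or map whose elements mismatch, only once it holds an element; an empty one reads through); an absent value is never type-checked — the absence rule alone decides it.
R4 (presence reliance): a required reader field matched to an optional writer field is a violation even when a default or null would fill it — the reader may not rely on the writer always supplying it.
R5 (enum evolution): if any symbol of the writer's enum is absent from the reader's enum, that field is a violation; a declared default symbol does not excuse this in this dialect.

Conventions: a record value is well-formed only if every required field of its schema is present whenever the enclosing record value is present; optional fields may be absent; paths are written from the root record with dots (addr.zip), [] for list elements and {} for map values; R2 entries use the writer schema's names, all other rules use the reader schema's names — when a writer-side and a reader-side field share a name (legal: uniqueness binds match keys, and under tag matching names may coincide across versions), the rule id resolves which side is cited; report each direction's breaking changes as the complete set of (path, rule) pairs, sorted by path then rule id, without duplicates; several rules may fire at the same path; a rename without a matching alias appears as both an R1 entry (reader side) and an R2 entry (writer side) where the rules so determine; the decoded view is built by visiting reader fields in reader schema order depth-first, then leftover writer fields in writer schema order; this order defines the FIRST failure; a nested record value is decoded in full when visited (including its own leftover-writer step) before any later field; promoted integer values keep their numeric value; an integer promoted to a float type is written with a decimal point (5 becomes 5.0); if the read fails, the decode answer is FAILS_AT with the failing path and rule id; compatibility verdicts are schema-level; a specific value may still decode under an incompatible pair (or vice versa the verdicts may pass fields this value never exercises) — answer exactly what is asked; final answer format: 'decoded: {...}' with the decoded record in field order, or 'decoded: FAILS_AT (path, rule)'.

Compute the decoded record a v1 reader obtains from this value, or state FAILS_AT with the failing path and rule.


decoded: FAILS_AT (factor, R1)

in Ticket below, arrows point writer -> reader
decode (reader v1):
  severity := "BOT"
  read fails at factor under R1 (no fill)
  => FAILS_AT (factor, R1)
the rest of the Ticket diff is inert for this question:
  renamed field name to label in record Ticket (alias name declared on the renamed field) -> a verdict-level change on Ticket — the shown value reads the same
  field severity in record Ticket: tag 3 changed to 23 -> inert under this dialect — no rule fires on Ticket and the result does not move


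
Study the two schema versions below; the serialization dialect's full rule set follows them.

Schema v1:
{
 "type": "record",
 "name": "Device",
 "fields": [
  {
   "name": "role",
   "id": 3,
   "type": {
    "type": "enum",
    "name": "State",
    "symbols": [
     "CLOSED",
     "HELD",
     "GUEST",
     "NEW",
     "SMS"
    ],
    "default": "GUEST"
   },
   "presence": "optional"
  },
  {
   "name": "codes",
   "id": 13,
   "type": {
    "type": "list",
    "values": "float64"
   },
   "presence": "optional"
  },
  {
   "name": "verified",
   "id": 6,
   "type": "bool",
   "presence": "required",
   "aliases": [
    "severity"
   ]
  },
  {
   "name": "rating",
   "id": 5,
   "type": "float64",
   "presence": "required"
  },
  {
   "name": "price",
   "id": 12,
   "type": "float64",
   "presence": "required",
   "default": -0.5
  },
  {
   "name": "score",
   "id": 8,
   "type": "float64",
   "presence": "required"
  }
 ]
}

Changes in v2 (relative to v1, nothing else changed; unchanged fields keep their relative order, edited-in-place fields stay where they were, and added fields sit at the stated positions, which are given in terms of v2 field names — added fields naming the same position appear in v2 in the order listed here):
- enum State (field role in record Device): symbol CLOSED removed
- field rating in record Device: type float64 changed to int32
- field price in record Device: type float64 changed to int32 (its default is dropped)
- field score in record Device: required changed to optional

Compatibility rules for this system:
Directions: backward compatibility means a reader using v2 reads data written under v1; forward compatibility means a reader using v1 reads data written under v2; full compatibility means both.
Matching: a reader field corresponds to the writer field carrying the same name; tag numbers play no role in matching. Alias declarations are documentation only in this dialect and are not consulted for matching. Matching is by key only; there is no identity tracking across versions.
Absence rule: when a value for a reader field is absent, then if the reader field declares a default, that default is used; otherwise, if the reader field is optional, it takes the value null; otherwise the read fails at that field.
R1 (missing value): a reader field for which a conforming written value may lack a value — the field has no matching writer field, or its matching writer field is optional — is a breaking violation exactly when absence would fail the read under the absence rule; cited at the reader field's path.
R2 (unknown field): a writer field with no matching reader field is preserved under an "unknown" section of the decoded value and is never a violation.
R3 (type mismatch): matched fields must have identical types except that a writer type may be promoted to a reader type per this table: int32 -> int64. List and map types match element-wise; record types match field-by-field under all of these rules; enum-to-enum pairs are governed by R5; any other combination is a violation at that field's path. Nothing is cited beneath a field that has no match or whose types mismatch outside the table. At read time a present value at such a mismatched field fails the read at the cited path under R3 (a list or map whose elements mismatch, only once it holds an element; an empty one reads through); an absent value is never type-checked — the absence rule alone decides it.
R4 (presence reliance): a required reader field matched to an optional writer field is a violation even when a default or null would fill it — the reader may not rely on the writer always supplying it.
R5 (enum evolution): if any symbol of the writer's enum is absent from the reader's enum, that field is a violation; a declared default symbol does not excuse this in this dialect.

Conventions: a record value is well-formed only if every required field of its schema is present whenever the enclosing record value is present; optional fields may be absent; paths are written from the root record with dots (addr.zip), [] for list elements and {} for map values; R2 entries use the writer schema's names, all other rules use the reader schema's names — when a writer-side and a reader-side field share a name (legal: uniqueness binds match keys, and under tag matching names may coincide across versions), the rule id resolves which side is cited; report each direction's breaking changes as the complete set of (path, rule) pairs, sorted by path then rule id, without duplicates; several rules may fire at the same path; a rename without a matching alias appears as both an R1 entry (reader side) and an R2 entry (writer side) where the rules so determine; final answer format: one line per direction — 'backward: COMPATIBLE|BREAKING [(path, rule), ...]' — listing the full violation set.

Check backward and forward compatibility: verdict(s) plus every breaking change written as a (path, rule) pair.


backward: BREAKING [(price, R3), (rating, R3), (role, R5)]; forward: BREAKING [(price, R3), (rating, R3), (score, R1), (score, R4)]

arrows below run writer -> reader for Device
backward pass over Device, reader schema v2, writer schema v1:
  role <- role (State -> State, writer optional)
  codes <- codes (list<float64> -> list<float64>, writer optional)
  verified <- verified (bool -> bool, writer required)
  rating <- rating (float64 -> int32, writer required)
  price <- price (float64 -> int32, writer required)
  score <- score (float64 -> float64, writer required)
  rule R3 violated at price
  rule R3 violated at rating
  rule R5 violated at role
  => backward verdict for Device: BREAKING, 3 violation(s)
forward pass over Device, reader schema v1, writer schema v2:
  role <- role (State -> State, writer optional)
  codes <- codes (list<float64> -> list<float64>, writer optional)
  verified <- verified (bool -> bool, writer required)
  rating <- rating (int32 -> float64, writer required)
  price <- price (int32 -> float64, writer required)
  score <- score (float64 -> float64, writer optional)
  rule R3 violated at price
  rule R3 violated at rating
  rule R1 violated at score
  rule R4 violated at score
  => forward verdict for Device: BREAKING, 4 violation(s)


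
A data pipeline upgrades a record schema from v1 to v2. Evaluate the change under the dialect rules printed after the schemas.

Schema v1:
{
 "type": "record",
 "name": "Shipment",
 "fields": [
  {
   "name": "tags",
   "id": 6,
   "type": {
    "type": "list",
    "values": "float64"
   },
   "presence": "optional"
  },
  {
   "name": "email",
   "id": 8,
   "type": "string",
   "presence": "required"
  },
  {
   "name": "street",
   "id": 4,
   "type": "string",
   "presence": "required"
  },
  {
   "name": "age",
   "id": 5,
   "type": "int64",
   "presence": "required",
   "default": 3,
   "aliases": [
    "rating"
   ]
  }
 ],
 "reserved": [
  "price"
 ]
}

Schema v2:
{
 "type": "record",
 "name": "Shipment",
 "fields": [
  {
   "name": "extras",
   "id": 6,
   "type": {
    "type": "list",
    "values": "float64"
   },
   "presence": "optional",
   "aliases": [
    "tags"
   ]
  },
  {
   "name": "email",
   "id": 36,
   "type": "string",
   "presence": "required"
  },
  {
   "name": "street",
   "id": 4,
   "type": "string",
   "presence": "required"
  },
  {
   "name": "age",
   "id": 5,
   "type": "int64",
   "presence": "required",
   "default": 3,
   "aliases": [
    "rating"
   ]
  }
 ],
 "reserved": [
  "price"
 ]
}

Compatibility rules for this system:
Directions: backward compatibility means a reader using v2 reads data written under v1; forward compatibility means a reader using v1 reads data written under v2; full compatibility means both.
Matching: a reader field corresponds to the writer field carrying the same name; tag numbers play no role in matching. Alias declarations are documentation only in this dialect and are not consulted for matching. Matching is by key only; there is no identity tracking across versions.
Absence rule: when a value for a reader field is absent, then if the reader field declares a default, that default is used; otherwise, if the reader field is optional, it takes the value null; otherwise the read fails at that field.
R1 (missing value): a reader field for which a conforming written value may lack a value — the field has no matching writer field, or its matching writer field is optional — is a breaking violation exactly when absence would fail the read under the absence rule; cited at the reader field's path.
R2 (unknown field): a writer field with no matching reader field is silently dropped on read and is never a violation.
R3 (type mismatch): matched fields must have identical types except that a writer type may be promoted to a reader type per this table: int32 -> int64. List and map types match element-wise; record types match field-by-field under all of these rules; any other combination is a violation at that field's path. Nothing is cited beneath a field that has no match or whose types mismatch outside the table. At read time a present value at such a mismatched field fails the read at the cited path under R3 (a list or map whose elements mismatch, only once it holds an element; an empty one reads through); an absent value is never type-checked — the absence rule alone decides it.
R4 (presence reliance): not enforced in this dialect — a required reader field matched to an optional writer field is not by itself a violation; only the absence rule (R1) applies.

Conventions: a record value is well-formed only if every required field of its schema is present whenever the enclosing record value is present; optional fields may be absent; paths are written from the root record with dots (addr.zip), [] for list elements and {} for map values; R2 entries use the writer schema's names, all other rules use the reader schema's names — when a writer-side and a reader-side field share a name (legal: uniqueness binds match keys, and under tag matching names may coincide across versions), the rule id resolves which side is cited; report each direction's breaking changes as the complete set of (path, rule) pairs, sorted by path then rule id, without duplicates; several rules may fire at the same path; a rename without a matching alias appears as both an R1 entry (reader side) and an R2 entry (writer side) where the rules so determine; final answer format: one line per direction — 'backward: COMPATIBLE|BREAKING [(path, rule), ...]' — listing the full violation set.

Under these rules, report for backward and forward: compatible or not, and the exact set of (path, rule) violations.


backward: COMPATIBLE []; forward: COMPATIBLE []

each type pair in Shipment: writer, then reader
backward on Shipment — v2 reading data written by v1:
  extras: no writer match
  email: paired with writer email (string -> string; writer required)
  street: paired with writer street (string -> string; writer required)
  age: paired with writer age (int64 -> int64; writer required)
  writer field tags has no reader counterpart
  => backward verdict for Shipment: COMPATIBLE, no violations
forward on Shipment — v1 reading data written by v2:
  tags: no writer match
  email: paired with writer email (string -> string; writer required)
  street: paired with writer street (string -> string; writer required)
  age: paired with writer age (int64 -> int64; writer required)
  writer field extras has no reader counterpart
  => forward verdict for Shipment: COMPATIBLE, no violations
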